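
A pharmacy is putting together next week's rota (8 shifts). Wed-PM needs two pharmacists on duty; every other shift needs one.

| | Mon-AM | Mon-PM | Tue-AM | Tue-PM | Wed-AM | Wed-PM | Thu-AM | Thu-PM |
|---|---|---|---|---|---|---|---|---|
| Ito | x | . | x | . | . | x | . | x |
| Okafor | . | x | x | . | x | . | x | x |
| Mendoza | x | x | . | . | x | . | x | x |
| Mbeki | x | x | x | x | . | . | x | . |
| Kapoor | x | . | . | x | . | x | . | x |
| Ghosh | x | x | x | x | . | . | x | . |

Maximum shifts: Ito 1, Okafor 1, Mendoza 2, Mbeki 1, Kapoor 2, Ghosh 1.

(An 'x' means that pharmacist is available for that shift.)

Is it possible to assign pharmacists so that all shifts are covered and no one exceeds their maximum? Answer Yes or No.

Total capacity is 1+1+2+1+2+1 = 8 but 9 worker-slots are needed — infeasible.

No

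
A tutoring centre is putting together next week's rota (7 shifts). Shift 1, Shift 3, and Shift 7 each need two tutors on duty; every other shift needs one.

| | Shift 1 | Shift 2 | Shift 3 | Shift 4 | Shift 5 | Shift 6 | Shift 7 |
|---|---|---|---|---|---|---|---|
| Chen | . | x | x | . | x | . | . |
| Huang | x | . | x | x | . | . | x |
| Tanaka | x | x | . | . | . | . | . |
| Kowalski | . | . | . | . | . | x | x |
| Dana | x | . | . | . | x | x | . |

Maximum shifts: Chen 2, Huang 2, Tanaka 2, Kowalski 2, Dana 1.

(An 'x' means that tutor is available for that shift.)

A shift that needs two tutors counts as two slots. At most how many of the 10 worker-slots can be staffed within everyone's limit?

9

Total capacity across all tutors is 2+2+2+2+1 = 9, and 10 slots are needed, so at most 9 can be filled.
An assignment achieving 9: Shift 1→Tanaka+Dana, Shift 2→Tanaka, Shift 3→Chen+Huang, Shift 4→Huang, Shift 5→Chen, Shift 6→Kowalski, Shift 7→Kowalski.
Loads: Chen 2/2, Huang 2/2, Tanaka 2/2, Kowalski 2/2, Dana 1/1.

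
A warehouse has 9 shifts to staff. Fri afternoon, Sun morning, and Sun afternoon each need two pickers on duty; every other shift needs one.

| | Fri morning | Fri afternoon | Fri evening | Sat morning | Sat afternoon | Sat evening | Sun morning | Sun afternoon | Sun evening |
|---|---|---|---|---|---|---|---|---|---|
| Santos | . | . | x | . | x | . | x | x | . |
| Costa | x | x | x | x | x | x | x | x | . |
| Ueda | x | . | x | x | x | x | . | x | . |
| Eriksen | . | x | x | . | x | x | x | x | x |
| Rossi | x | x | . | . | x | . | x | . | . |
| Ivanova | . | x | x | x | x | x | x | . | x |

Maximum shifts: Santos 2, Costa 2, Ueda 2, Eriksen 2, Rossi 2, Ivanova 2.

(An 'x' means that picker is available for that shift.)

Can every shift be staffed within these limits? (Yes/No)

One valid schedule: Fri morning→Costa, Fri afternoon→Eriksen+Rossi, Fri evening→Santos, Sat morning→Costa, Sat afternoon→Ivanova, Sat evening→Ueda, Sun morning→Rossi+Ivanova, Sun afternoon→Santos+Ueda, Sun evening→Eriksen.
Loads: Santos 2/2, Costa 2/2, Ueda 2/2, Eriksen 2/2, Rossi 2/2, Ivanova 2/2 — all within limits.

Yes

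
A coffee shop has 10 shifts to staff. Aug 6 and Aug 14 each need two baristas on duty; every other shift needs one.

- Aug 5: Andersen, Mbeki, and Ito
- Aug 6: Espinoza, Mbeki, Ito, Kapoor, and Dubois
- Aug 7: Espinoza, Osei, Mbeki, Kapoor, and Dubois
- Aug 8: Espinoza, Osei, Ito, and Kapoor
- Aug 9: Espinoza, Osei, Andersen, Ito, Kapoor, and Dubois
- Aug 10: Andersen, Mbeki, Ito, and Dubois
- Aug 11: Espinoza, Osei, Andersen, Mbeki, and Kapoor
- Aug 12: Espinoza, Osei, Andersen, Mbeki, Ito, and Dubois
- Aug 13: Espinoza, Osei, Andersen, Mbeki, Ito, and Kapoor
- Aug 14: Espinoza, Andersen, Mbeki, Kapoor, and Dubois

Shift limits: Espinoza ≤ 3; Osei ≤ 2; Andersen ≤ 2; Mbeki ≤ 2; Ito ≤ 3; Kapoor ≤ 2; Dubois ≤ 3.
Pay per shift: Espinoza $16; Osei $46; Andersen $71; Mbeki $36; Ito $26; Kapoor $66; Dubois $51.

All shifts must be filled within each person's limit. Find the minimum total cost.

$392

Picking the cheapest available barista for each shift independently would cost $242, but that ignores the shift limits.
An optimal schedule: Aug 5→Ito, Aug 6→Mbeki+Dubois, Aug 7→Espinoza, Aug 8→Espinoza, Aug 9→Ito, Aug 10→Ito, Aug 11→Espinoza, Aug 12→Osei, Aug 13→Osei, Aug 14→Mbeki+Dubois.
Total: 26 + 36 + 51 + 16 + 16 + 26 + 26 + 16 + 46 + 46 + 36 + 51 = $392.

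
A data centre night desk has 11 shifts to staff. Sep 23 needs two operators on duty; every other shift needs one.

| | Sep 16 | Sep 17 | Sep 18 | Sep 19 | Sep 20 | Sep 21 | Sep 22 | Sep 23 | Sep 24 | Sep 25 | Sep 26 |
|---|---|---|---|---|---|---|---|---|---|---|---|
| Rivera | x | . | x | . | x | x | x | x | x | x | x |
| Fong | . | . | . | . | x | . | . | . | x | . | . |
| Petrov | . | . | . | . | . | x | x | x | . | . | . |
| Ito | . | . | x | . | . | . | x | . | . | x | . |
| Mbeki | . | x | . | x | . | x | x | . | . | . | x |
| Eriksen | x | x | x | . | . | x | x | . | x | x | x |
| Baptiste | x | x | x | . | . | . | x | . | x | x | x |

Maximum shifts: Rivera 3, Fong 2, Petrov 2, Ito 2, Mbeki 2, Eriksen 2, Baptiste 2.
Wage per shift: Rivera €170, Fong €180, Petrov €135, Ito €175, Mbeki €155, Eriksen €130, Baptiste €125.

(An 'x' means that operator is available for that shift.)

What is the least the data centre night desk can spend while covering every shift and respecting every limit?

Sep 19 can only be covered by Mbeki, so that assignment is forced.
Sep 23 can only be covered by Rivera and Petrov, so that assignment is forced.
Picking the cheapest available operator for each shift independently would cost €1635, but that ignores the shift limits.
An optimal schedule: Sep 16→Baptiste, Sep 17→Baptiste, Sep 18→Eriksen, Sep 19→Mbeki, Sep 20→Rivera, Sep 21→Eriksen, Sep 22→Petrov, Sep 23→Petrov+Rivera, Sep 24→Rivera, Sep 25→Ito, Sep 26→Mbeki.
Total: 125 + 125 + 130 + 155 + 170 + 130 + 135 + 135 + 170 + 170 + 175 + 155 = €1775.

€1775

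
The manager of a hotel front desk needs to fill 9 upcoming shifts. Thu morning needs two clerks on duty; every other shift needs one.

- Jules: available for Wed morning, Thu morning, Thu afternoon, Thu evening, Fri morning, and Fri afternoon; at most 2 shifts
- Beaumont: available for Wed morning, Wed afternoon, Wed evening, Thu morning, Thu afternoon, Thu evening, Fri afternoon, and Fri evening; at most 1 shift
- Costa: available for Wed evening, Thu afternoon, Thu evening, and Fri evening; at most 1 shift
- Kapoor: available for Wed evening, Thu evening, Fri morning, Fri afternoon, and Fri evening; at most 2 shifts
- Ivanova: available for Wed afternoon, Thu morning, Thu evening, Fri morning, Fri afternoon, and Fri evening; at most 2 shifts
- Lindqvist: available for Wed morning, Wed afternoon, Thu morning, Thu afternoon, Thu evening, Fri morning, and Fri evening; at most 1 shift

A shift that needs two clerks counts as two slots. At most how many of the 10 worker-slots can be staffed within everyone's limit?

9

Total capacity across all clerks is 2+1+1+2+2+1 = 9, and 10 slots are needed, so at most 9 can be filled.
An assignment achieving 9: Wed morning→Jules, Wed afternoon→Beaumont, Wed evening→Costa, Thu morning→Jules+Ivanova, Thu afternoon→Lindqvist, Fri morning→Kapoor, Fri afternoon→Kapoor, Fri evening→Ivanova.
Loads: Jules 2/2, Beaumont 1/1, Costa 1/1, Kapoor 2/2, Ivanova 2/2, Lindqvist 1/1.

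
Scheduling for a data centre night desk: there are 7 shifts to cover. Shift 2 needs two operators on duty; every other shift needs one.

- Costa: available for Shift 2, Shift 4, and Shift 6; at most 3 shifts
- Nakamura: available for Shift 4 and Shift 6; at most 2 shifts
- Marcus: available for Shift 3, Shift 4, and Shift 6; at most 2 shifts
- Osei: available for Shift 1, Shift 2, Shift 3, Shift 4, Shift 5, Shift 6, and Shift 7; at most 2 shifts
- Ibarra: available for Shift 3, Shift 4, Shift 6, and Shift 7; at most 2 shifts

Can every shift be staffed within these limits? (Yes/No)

Total capacity is 11 and 8 slots are needed, so capacity alone doesn't rule it out.
Shifts {Shift 1, Shift 2, Shift 5} need 4 worker-slots in total, but the operators available for any of those shifts (Costa and Osei) can supply at most 3 among them. So no valid schedule exists.

No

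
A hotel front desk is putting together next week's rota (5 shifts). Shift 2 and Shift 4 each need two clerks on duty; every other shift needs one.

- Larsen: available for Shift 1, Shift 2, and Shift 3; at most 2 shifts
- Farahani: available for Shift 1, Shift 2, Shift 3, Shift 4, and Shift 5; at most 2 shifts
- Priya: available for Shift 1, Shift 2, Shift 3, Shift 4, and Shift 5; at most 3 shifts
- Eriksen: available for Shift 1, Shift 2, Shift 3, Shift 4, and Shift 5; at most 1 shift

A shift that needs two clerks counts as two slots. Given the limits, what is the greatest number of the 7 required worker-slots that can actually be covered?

7

Total capacity across all clerks is 2+2+3+1 = 8, and 7 slots are needed, so at most 7 can be filled.
An assignment achieving 7: Shift 1→Larsen, Shift 2→Larsen+Priya, Shift 3→Priya, Shift 4→Farahani+Priya, Shift 5→Farahani.
Loads: Larsen 2/2, Farahani 2/2, Priya 3/3, Eriksen 0/1.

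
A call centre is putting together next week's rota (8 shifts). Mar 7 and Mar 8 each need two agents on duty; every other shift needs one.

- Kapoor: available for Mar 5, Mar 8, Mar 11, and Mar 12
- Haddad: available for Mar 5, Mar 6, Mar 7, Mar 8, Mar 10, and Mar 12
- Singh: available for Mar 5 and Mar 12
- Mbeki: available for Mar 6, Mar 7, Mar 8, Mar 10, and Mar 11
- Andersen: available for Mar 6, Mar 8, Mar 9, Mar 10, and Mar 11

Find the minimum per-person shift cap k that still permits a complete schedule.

2

With 5 agents and 10 worker-slots to fill, someone must work at least ⌈10/5⌉ = 2 shifts, so k ≥ 2.
k = 2 works: Mar 5→Singh, Mar 6→Haddad, Mar 7→Haddad+Mbeki, Mar 8→Kapoor+Andersen, Mar 9→Andersen, Mar 10→Mbeki, Mar 11→Kapoor, Mar 12→Singh.
Loads: Kapoor 2, Haddad 2, Singh 2, Mbeki 2, Andersen 2 — all ≤ 2.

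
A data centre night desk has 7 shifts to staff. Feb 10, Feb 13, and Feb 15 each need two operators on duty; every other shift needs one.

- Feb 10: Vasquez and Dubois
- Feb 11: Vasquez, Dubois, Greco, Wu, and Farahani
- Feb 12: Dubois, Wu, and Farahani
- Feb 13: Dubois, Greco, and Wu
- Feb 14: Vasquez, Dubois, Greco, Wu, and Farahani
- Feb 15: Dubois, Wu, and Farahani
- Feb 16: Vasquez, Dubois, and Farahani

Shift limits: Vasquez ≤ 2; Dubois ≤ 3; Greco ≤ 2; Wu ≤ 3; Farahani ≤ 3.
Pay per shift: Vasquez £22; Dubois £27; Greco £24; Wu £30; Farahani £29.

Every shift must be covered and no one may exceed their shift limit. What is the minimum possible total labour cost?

Feb 10 can only be covered by Vasquez and Dubois, so that assignment is forced.
Picking the cheapest available operator for each shift independently would cost £249, but that ignores the shift limits.
An optimal schedule: Feb 10→Vasquez+Dubois, Feb 11→Greco, Feb 12→Farahani, Feb 13→Greco+Dubois, Feb 14→Farahani, Feb 15→Dubois+Farahani, Feb 16→Vasquez.
Total: 22 + 27 + 24 + 29 + 24 + 27 + 29 + 27 + 29 + 22 = £260.

£260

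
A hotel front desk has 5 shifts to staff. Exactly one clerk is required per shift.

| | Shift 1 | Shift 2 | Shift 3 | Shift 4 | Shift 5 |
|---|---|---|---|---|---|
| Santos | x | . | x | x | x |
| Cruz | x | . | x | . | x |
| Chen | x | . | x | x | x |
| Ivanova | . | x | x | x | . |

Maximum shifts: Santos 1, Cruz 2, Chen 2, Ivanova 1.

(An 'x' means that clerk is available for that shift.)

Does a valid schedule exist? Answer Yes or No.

Yes

Shift 2 can only be covered by Ivanova, so that assignment is forced.
One valid schedule: Shift 1→Santos, Shift 2→Ivanova, Shift 3→Cruz, Shift 4→Chen, Shift 5→Cruz.
Loads: Santos 1/1, Cruz 2/2, Chen 1/2, Ivanova 1/1 — all within limits.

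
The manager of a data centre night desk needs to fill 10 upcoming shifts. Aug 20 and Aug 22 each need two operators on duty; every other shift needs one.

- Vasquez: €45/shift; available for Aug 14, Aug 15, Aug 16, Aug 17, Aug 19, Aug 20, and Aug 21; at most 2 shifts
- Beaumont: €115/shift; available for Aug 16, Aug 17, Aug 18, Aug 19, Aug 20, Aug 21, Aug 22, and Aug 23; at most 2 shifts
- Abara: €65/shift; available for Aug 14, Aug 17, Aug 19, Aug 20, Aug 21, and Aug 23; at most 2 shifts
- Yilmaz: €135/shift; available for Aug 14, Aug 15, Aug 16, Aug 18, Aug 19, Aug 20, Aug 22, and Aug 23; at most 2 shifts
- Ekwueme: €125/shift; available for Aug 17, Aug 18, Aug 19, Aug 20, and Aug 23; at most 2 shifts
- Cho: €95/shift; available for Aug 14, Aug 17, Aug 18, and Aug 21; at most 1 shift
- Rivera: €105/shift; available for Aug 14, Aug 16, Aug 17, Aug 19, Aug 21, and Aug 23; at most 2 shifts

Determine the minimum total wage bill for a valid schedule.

Aug 22 can only be covered by Beaumont and Yilmaz, so that assignment is forced.
Picking the cheapest available operator for each shift independently would cost €790, but that ignores the shift limits.
An optimal schedule: Aug 14→Abara, Aug 15→Vasquez, Aug 16→Vasquez, Aug 17→Rivera, Aug 18→Cho, Aug 19→Ekwueme, Aug 20→Beaumont+Ekwueme, Aug 21→Abara, Aug 22→Beaumont+Yilmaz, Aug 23→Rivera.
Total: 65 + 45 + 45 + 105 + 95 + 125 + 115 + 125 + 65 + 115 + 135 + 105 = €1140.

€1140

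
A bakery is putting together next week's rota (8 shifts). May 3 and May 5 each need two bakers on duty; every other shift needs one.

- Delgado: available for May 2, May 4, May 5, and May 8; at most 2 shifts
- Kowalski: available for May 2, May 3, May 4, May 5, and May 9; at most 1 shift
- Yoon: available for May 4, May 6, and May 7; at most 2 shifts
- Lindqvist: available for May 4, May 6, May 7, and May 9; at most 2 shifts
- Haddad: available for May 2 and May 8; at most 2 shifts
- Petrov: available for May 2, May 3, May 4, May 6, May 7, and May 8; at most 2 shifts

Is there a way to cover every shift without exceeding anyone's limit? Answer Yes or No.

Total capacity is 11 and 10 slots are needed, so capacity alone doesn't rule it out.
Shifts {May 3, May 5} need 4 worker-slots in total, but the bakers available for any of those shifts (Delgado, Kowalski, and Petrov) can supply at most 3 among them. So no valid schedule exists.

No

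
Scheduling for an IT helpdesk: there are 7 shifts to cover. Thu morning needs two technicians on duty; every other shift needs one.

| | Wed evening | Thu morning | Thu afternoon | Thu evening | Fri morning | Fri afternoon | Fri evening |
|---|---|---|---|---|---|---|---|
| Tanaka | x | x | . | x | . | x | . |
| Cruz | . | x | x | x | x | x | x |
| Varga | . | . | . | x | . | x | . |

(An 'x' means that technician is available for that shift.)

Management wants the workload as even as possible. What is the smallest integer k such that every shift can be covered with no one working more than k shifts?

4

With 3 technicians and 8 worker-slots to fill, someone must work at least ⌈8/3⌉ = 3 shifts, so k ≥ 3.
k = 3 fails: Shifts {Thu morning, Thu afternoon, Fri morning, Fri evening} need 5 worker-slots in total, but the technicians available for any of those shifts (Tanaka and Cruz) can supply at most 4 among them. So no valid schedule exists.
k = 4 works: Wed evening→Tanaka, Thu morning→Tanaka+Cruz, Thu afternoon→Cruz, Thu evening→Tanaka, Fri morning→Cruz, Fri afternoon→Tanaka, Fri evening→Cruz.
Loads: Tanaka 4, Cruz 4, Varga 0 — all ≤ 4.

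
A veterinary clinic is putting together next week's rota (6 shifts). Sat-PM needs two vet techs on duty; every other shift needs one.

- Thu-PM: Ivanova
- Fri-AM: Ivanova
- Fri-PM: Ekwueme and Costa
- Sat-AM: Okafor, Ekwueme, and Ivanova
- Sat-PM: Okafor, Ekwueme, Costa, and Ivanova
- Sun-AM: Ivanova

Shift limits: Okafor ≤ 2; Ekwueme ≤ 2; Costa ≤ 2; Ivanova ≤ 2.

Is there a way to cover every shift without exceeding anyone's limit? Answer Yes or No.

No

Total capacity is 8 and 7 slots are needed, so capacity alone doesn't rule it out.
Shifts {Thu-PM, Fri-AM, Sun-AM} need 3 worker-slots in total, but the vet techs available for any of those shifts (Ivanova) can supply at most 2 among them. So no valid schedule exists.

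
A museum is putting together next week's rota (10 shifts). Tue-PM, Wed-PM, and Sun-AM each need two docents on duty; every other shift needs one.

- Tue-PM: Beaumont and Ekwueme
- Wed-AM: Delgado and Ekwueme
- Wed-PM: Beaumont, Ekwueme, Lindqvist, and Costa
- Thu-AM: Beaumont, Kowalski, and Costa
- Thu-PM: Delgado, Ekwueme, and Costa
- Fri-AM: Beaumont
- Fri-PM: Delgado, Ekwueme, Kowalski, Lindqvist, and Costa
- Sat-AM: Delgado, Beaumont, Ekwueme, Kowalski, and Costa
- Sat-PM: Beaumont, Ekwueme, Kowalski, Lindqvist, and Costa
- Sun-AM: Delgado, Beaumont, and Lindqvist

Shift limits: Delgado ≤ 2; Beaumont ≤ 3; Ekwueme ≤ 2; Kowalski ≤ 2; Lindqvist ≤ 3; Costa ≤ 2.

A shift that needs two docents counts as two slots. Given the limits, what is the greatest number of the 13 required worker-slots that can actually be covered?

13

Total capacity across all docents is 2+3+2+2+3+2 = 14, and 13 slots are needed, so at most 13 can be filled.
An assignment achieving 13: Tue-PM→Beaumont+Ekwueme, Wed-AM→Delgado, Wed-PM→Lindqvist+Costa, Thu-AM→Beaumont, Thu-PM→Ekwueme, Fri-AM→Beaumont, Fri-PM→Kowalski, Sat-AM→Kowalski, Sat-PM→Lindqvist, Sun-AM→Delgado+Lindqvist.
Loads: Delgado 2/2, Beaumont 3/3, Ekwueme 2/2, Kowalski 2/2, Lindqvist 3/3, Costa 1/2.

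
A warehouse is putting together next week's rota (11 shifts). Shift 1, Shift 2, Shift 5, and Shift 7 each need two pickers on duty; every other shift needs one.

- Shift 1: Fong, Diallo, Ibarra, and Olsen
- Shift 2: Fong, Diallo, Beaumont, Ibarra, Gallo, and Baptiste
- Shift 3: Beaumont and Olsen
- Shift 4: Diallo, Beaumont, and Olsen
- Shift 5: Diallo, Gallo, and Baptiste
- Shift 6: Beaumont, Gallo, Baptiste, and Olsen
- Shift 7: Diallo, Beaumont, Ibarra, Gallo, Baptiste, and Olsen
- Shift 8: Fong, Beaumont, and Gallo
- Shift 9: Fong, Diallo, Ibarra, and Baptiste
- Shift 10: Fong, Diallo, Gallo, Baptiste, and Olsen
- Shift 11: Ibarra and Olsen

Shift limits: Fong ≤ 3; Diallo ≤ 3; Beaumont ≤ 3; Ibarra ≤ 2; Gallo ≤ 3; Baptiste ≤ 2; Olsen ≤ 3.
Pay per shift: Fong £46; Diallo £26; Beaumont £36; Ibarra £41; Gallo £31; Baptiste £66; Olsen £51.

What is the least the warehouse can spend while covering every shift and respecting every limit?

£550

Picking the cheapest available picker for each shift independently would cost £455, but that ignores the shift limits.
An optimal schedule: Shift 1→Ibarra+Fong, Shift 2→Beaumont+Fong, Shift 3→Beaumont, Shift 4→Diallo, Shift 5→Diallo+Gallo, Shift 6→Gallo, Shift 7→Beaumont+Olsen, Shift 8→Gallo, Shift 9→Diallo, Shift 10→Fong, Shift 11→Ibarra.
Total: 41 + 46 + 36 + 46 + 36 + 26 + 26 + 31 + 31 + 36 + 51 + 31 + 26 + 46 + 41 = £550.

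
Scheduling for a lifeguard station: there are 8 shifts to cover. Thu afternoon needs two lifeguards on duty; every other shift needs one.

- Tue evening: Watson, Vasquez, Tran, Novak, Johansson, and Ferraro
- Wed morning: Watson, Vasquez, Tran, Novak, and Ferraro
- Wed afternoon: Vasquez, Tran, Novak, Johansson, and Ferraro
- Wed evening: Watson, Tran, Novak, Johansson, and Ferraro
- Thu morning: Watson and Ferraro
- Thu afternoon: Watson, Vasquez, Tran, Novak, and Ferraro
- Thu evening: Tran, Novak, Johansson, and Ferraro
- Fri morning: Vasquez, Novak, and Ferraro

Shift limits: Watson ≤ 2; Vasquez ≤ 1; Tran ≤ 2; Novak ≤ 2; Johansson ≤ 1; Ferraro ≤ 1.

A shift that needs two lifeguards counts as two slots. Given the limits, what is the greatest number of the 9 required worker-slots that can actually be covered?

Total capacity across all lifeguards is 2+1+2+2+1+1 = 9, and 9 slots are needed, so at most 9 can be filled.
An assignment achieving 9: Tue evening→Johansson, Wed morning→Watson, Wed afternoon→Tran, Wed evening→Novak, Thu morning→Watson, Thu afternoon→Novak+Ferraro, Thu evening→Tran, Fri morning→Vasquez.
Loads: Watson 2/2, Vasquez 1/1, Tran 2/2, Novak 2/2, Johansson 1/1, Ferraro 1/1.

9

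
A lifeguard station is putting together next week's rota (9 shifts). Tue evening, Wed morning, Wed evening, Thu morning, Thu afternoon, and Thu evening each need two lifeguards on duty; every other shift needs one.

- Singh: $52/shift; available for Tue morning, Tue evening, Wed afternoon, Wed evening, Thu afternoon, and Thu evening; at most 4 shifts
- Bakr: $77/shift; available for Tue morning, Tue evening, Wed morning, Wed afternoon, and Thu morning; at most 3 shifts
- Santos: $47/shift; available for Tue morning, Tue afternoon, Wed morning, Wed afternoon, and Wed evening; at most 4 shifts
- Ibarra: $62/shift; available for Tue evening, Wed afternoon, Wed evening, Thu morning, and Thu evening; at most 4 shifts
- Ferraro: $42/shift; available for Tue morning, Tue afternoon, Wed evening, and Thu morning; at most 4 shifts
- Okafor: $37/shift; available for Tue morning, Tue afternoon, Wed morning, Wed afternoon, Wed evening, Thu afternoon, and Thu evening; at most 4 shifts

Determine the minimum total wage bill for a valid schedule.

Thu afternoon can only be covered by Singh and Okafor, so that assignment is forced.
Picking the cheapest available lifeguard for each shift independently would cost $670, but that ignores the shift limits.
An optimal schedule: Tue morning→Ferraro, Tue afternoon→Ferraro, Tue evening→Singh+Ibarra, Wed morning→Okafor+Santos, Wed afternoon→Okafor, Wed evening→Ferraro+Santos, Thu morning→Ferraro+Ibarra, Thu afternoon→Okafor+Singh, Thu evening→Okafor+Singh.
Total: 42 + 42 + 52 + 62 + 37 + 47 + 37 + 42 + 47 + 42 + 62 + 37 + 52 + 37 + 52 = $690.

$690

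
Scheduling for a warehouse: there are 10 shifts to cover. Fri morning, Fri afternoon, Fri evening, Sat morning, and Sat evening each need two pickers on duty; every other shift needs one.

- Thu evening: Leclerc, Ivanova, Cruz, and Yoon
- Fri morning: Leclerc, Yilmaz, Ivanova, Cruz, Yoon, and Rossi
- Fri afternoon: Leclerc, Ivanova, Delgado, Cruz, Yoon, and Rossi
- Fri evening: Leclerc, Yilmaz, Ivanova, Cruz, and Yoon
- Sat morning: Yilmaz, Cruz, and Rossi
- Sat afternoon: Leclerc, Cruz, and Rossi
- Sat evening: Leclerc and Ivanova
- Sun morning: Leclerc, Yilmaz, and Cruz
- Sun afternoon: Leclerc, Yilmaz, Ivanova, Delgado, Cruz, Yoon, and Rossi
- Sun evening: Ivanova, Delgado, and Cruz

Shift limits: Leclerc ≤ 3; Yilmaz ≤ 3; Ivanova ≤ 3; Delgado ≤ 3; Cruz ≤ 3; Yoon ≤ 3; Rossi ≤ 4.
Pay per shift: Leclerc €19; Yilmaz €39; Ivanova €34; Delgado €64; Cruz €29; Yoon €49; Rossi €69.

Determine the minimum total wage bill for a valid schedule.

€510

Sat evening can only be covered by Leclerc and Ivanova, so that assignment is forced.
Picking the cheapest available picker for each shift independently would cost €370, but that ignores the shift limits.
An optimal schedule: Thu evening→Cruz, Fri morning→Yilmaz+Yoon, Fri afternoon→Ivanova+Yoon, Fri evening→Yilmaz+Yoon, Sat morning→Cruz+Yilmaz, Sat afternoon→Leclerc, Sat evening→Leclerc+Ivanova, Sun morning→Leclerc, Sun afternoon→Ivanova, Sun evening→Cruz.
Total: 29 + 39 + 49 + 34 + 49 + 39 + 49 + 29 + 39 + 19 + 19 + 34 + 19 + 34 + 29 = €510.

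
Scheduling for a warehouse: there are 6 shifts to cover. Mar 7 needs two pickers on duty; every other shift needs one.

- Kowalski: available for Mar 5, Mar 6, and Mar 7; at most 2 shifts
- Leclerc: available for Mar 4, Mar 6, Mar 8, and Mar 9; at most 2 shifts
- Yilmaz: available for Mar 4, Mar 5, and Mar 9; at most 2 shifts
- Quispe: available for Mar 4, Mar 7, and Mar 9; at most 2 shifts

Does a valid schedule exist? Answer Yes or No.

Yes

Mar 7 can only be covered by Kowalski and Quispe, so that assignment is forced.
Mar 8 can only be covered by Leclerc, so that assignment is forced.
One valid schedule: Mar 4→Yilmaz, Mar 5→Kowalski, Mar 6→Leclerc, Mar 7→Kowalski+Quispe, Mar 8→Leclerc, Mar 9→Yilmaz.
Loads: Kowalski 2/2, Leclerc 2/2, Yilmaz 2/2, Quispe 1/2 — all within limits.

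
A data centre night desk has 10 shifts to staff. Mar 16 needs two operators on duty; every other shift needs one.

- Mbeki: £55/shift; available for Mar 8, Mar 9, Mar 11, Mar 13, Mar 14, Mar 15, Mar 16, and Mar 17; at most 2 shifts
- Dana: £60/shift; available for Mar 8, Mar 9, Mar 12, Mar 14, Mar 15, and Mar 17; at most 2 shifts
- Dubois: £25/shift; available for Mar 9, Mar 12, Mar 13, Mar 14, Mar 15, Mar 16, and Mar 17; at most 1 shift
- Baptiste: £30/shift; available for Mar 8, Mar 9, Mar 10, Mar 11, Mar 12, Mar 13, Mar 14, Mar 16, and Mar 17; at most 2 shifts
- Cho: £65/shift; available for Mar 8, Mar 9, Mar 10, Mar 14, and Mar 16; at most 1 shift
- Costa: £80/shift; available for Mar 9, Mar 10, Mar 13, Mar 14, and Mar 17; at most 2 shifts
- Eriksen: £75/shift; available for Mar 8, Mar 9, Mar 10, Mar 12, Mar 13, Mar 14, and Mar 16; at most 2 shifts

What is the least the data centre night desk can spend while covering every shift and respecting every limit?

Picking the cheapest available operator for each shift independently would cost £295, but that ignores the shift limits.
An optimal schedule: Mar 8→Mbeki, Mar 9→Eriksen, Mar 10→Baptiste, Mar 11→Baptiste, Mar 12→Dana, Mar 13→Mbeki, Mar 14→Costa, Mar 15→Dubois, Mar 16→Cho+Eriksen, Mar 17→Dana.
Total: 55 + 75 + 30 + 30 + 60 + 55 + 80 + 25 + 65 + 75 + 60 = £610.

£610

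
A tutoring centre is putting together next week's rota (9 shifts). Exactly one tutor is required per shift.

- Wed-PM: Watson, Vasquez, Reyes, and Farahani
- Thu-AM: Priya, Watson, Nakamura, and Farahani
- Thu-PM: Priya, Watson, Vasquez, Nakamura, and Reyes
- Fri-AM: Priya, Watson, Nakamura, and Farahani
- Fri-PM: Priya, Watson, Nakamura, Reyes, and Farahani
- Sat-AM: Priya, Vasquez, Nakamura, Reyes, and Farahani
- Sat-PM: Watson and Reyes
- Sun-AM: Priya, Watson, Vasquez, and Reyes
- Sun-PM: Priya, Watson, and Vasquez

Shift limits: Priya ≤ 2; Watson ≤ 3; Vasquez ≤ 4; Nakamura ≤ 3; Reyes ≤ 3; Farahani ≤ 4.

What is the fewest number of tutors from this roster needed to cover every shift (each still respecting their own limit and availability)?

3

9 slots to fill and no one can take more than 4, so at least ⌈9/4⌉ = 3 tutors are needed.
Priya, Watson, and Vasquez alone can cover everything: Wed-PM→Watson, Thu-AM→Priya, Thu-PM→Vasquez, Fri-AM→Priya, Fri-PM→Watson, Sat-AM→Vasquez, Sat-PM→Watson, Sun-AM→Vasquez, Sun-PM→Vasquez.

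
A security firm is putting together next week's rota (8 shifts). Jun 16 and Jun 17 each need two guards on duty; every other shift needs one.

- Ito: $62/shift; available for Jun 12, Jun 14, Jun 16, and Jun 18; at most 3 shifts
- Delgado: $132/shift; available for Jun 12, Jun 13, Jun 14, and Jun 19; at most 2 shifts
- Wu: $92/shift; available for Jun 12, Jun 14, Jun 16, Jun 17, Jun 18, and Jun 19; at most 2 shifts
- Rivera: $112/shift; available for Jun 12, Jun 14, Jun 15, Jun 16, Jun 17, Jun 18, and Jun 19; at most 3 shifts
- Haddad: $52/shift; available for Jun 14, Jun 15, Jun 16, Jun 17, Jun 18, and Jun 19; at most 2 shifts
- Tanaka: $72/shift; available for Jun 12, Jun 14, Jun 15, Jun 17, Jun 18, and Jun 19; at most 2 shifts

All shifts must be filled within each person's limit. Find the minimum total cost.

Jun 13 can only be covered by Delgado, so that assignment is forced.
Picking the cheapest available guard for each shift independently would cost $640, but that ignores the shift limits.
An optimal schedule: Jun 12→Ito, Jun 13→Delgado, Jun 14→Ito, Jun 15→Haddad, Jun 16→Ito+Wu, Jun 17→Tanaka+Wu, Jun 18→Haddad, Jun 19→Tanaka.
Total: 62 + 132 + 62 + 52 + 62 + 92 + 72 + 92 + 52 + 72 = $750.

$750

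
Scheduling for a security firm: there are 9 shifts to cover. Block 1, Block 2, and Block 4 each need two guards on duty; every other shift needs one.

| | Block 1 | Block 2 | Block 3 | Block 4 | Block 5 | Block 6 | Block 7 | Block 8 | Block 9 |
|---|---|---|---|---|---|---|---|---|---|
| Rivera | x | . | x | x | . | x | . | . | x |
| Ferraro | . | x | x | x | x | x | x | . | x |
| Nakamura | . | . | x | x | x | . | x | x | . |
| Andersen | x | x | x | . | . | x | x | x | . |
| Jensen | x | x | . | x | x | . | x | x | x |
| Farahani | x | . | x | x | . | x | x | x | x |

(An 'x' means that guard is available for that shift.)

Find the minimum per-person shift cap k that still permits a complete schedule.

With 6 guards and 12 worker-slots to fill, someone must work at least ⌈12/6⌉ = 2 shifts, so k ≥ 2.
k = 2 works: Block 1→Jensen+Farahani, Block 2→Ferraro+Andersen, Block 3→Nakamura, Block 4→Jensen+Farahani, Block 5→Ferraro, Block 6→Rivera, Block 7→Andersen, Block 8→Nakamura, Block 9→Rivera.
Loads: Rivera 2, Ferraro 2, Nakamura 2, Andersen 2, Jensen 2, Farahani 2 — all ≤ 2.

2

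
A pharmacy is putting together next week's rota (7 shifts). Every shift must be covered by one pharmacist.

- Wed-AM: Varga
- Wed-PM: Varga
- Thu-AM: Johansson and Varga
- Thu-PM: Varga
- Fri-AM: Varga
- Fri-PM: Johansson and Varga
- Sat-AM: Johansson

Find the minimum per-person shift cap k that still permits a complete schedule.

4

With 2 pharmacists and 7 worker-slots to fill, someone must work at least ⌈7/2⌉ = 4 shifts, so k ≥ 4.
k = 4 works: Wed-AM→Varga, Wed-PM→Varga, Thu-AM→Johansson, Thu-PM→Varga, Fri-AM→Varga, Fri-PM→Johansson, Sat-AM→Johansson.
Loads: Johansson 3, Varga 4 — all ≤ 4.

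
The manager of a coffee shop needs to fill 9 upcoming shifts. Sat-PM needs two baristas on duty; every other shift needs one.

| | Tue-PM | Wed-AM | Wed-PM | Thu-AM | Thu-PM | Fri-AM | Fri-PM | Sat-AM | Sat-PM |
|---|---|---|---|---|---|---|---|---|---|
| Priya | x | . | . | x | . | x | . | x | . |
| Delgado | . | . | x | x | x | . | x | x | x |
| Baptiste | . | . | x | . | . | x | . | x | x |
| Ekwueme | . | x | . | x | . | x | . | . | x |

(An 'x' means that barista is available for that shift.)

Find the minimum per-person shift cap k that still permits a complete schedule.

3

With 4 baristas and 10 worker-slots to fill, someone must work at least ⌈10/4⌉ = 3 shifts, so k ≥ 3.
k = 3 works: Tue-PM→Priya, Wed-AM→Ekwueme, Wed-PM→Delgado, Thu-AM→Priya, Thu-PM→Delgado, Fri-AM→Priya, Fri-PM→Delgado, Sat-AM→Baptiste, Sat-PM→Baptiste+Ekwueme.
Loads: Priya 3, Delgado 3, Baptiste 2, Ekwueme 2 — all ≤ 3.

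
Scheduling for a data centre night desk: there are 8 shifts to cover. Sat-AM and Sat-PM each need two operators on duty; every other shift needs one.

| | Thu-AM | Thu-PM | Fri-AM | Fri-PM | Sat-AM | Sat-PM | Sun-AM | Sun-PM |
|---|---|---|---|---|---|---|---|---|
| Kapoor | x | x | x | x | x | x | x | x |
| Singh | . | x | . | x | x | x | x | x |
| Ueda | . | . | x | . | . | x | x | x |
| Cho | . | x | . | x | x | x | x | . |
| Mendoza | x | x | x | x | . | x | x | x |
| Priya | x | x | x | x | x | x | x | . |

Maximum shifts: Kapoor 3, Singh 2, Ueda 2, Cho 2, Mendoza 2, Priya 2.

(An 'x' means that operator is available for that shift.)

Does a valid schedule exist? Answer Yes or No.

Yes

One valid schedule: Thu-AM→Kapoor, Thu-PM→Singh, Fri-AM→Kapoor, Fri-PM→Singh, Sat-AM→Cho+Priya, Sat-PM→Ueda+Cho, Sun-AM→Ueda, Sun-PM→Kapoor.
Loads: Kapoor 3/3, Singh 2/2, Ueda 2/2, Cho 2/2, Mendoza 0/2, Priya 1/2 — all within limits.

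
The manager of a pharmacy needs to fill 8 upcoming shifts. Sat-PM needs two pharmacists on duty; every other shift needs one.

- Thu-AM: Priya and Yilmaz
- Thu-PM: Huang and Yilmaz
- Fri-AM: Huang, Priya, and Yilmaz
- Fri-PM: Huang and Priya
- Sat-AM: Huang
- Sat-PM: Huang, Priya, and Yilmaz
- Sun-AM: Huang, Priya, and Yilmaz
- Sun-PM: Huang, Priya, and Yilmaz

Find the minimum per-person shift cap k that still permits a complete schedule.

With 3 pharmacists and 9 worker-slots to fill, someone must work at least ⌈9/3⌉ = 3 shifts, so k ≥ 3.
k = 3 works: Thu-AM→Priya, Thu-PM→Huang, Fri-AM→Priya, Fri-PM→Huang, Sat-AM→Huang, Sat-PM→Priya+Yilmaz, Sun-AM→Yilmaz, Sun-PM→Yilmaz.
Loads: Huang 3, Priya 3, Yilmaz 3 — all ≤ 3.

3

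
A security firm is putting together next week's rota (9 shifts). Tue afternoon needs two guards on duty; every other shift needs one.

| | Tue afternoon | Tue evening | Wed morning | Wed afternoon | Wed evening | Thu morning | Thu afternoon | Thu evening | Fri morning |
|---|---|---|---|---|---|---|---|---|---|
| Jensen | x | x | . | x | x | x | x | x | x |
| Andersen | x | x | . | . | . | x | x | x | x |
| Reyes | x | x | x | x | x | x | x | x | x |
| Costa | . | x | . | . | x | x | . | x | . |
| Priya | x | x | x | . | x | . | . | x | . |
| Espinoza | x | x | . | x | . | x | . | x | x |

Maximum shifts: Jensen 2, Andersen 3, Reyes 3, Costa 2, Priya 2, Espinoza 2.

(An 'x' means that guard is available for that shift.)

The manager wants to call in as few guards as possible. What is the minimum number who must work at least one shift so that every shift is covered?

4

10 slots to fill and no one can take more than 3, so at least ⌈10/3⌉ = 4 guards are needed.
Jensen, Andersen, Reyes, and Costa alone can cover everything: Tue afternoon→Jensen+Andersen, Tue evening→Reyes, Wed morning→Reyes, Wed afternoon→Jensen, Wed evening→Reyes, Thu morning→Costa, Thu afternoon→Andersen, Thu evening→Costa, Fri morning→Andersen.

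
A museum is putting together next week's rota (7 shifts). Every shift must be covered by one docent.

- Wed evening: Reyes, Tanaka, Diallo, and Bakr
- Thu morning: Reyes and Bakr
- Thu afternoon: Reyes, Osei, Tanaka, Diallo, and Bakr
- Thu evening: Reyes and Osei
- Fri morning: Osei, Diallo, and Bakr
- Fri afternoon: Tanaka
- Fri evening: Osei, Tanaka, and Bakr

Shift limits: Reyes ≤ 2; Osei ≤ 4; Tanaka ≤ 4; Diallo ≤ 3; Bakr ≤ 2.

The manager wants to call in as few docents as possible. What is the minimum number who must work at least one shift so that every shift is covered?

3

7 slots to fill and no one can take more than 4, so at least ⌈7/4⌉ = 2 docents are needed.
No set of 2 docents can cover every shift (each such set leaves at least one shift with no one available or exceeds a cap).
Reyes, Osei, and Tanaka alone can cover everything: Wed evening→Reyes, Thu morning→Reyes, Thu afternoon→Osei, Thu evening→Osei, Fri morning→Osei, Fri afternoon→Tanaka, Fri evening→Osei.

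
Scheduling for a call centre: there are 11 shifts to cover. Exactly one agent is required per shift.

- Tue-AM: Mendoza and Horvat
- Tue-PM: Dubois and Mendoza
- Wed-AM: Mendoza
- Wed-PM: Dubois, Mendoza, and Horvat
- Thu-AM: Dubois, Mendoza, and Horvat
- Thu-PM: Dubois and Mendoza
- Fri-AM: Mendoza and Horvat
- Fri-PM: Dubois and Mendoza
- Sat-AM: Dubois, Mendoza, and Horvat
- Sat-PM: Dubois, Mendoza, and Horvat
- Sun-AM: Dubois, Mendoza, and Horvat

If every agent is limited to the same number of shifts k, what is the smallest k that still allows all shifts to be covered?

4

With 3 agents and 11 worker-slots to fill, someone must work at least ⌈11/3⌉ = 4 shifts, so k ≥ 4.
k = 4 works: Tue-AM→Mendoza, Tue-PM→Dubois, Wed-AM→Mendoza, Wed-PM→Dubois, Thu-AM→Mendoza, Thu-PM→Dubois, Fri-AM→Mendoza, Fri-PM→Dubois, Sat-AM→Horvat, Sat-PM→Horvat, Sun-AM→Horvat.
Loads: Dubois 4, Mendoza 4, Horvat 3 — all ≤ 4.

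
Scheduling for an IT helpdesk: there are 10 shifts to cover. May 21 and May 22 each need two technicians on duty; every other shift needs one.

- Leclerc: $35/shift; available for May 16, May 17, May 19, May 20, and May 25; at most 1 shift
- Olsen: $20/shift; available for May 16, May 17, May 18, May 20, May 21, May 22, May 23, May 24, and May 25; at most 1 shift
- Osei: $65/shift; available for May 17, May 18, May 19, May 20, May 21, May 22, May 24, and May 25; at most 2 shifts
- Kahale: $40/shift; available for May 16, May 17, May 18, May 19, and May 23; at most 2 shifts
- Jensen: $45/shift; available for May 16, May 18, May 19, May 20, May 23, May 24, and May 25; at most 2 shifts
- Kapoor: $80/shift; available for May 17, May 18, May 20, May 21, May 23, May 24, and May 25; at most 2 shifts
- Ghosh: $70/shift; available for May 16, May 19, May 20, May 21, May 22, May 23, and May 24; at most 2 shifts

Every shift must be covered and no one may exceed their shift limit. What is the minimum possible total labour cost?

Picking the cheapest available technician for each shift independently would cost $345, but that ignores the shift limits.
An optimal schedule: May 16→Leclerc, May 17→Osei, May 18→Kahale, May 19→Kahale, May 20→Ghosh, May 21→Kapoor+Ghosh, May 22→Olsen+Osei, May 23→Jensen, May 24→Jensen, May 25→Kapoor.
Total: 35 + 65 + 40 + 40 + 70 + 80 + 70 + 20 + 65 + 45 + 45 + 80 = $655.

$655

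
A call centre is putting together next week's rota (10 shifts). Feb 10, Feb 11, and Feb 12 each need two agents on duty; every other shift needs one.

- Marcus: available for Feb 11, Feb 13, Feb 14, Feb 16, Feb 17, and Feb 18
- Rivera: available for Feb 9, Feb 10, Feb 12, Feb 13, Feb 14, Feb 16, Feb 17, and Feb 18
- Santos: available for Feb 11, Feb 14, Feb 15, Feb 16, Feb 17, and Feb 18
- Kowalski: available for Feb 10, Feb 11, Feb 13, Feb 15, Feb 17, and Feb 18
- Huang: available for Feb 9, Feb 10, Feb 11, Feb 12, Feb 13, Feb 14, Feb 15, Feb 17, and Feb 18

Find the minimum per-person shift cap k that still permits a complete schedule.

With 5 agents and 13 worker-slots to fill, someone must work at least ⌈13/5⌉ = 3 shifts, so k ≥ 3.
k = 3 works: Feb 9→Rivera, Feb 10→Rivera+Kowalski, Feb 11→Kowalski+Huang, Feb 12→Rivera+Huang, Feb 13→Marcus, Feb 14→Marcus, Feb 15→Santos, Feb 16→Marcus, Feb 17→Santos, Feb 18→Santos.
Loads: Marcus 3, Rivera 3, Santos 3, Kowalski 2, Huang 2 — all ≤ 3.

3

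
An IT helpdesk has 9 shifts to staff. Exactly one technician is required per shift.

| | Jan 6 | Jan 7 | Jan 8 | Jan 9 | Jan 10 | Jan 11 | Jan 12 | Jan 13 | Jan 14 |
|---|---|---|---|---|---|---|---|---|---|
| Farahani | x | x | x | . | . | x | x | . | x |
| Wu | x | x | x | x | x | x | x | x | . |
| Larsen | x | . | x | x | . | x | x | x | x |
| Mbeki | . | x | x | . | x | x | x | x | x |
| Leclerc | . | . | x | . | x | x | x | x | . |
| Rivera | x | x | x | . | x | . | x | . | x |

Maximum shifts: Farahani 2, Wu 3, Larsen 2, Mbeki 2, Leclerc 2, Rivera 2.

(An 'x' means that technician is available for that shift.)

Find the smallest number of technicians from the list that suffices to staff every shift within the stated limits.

4

9 slots to fill and no one can take more than 3, so at least ⌈9/3⌉ = 3 technicians are needed.
Any 3 technicians together have capacity at most 3+2+2 = 7 < 9 slots, so 3 can never suffice.
Farahani, Wu, Larsen, and Mbeki alone can cover everything: Jan 6→Farahani, Jan 7→Farahani, Jan 8→Larsen, Jan 9→Wu, Jan 10→Wu, Jan 11→Mbeki, Jan 12→Mbeki, Jan 13→Wu, Jan 14→Larsen.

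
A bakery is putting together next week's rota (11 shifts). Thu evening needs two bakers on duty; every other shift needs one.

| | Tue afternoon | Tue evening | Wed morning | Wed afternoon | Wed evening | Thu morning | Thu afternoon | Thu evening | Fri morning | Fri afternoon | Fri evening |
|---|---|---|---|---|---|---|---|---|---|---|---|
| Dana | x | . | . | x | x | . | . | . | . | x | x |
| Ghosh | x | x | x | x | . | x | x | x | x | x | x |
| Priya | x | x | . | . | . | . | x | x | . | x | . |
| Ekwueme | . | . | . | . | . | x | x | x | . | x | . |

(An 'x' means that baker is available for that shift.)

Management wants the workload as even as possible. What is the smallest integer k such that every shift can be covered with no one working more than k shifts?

3

With 4 bakers and 12 worker-slots to fill, someone must work at least ⌈12/4⌉ = 3 shifts, so k ≥ 3.
k = 3 works: Tue afternoon→Priya, Tue evening→Ghosh, Wed morning→Ghosh, Wed afternoon→Dana, Wed evening→Dana, Thu morning→Ekwueme, Thu afternoon→Priya, Thu evening→Priya+Ekwueme, Fri morning→Ghosh, Fri afternoon→Ekwueme, Fri evening→Dana.
Loads: Dana 3, Ghosh 3, Priya 3, Ekwueme 3 — all ≤ 3.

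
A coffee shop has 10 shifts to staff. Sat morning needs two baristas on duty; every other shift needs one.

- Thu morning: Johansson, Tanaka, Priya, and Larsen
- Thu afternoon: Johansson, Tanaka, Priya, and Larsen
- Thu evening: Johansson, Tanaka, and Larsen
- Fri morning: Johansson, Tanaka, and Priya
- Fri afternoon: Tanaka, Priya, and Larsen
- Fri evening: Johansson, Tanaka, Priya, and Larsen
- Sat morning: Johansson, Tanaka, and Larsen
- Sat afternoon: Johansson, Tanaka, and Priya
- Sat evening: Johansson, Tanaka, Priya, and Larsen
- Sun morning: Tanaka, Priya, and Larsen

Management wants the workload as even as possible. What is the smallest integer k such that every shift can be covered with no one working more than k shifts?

With 4 baristas and 11 worker-slots to fill, someone must work at least ⌈11/4⌉ = 3 shifts, so k ≥ 3.
k = 3 works: Thu morning→Priya, Thu afternoon→Priya, Thu evening→Johansson, Fri morning→Johansson, Fri afternoon→Tanaka, Fri evening→Larsen, Sat morning→Johansson+Tanaka, Sat afternoon→Tanaka, Sat evening→Larsen, Sun morning→Priya.
Loads: Johansson 3, Tanaka 3, Priya 3, Larsen 2 — all ≤ 3.

3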